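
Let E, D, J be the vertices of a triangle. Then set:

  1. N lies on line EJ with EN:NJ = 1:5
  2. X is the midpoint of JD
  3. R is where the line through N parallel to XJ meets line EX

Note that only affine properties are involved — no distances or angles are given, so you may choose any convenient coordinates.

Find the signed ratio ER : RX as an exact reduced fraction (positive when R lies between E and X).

ER:RX = 1/5

Work in coordinates with E = (0, 0), D = (1, 0), J = (0, 1).
1. N lies on line EJ with EN:NJ = 1:5 ⇒ N = (0, 1/6)
2. X is the midpoint of JD ⇒ X = (1/2, 1/2)
3. R is where the line through N parallel to XJ meets line EX ⇒ R = (1/12, 1/12)
R = E + t·(X−E) with t = 1/6, so ER:RX = t:(1−t) = 1/6:5/6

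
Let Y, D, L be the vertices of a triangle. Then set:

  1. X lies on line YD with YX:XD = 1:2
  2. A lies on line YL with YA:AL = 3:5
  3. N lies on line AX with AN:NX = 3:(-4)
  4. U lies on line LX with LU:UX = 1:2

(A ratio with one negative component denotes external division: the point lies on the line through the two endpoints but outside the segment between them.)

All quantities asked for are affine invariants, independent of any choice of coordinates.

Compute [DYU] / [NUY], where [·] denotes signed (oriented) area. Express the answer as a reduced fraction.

Assign Y = (0, 0), D = (1, 0), L = (0, 1) — the answer is frame-independent, so this choice is without loss of generality.
1. X lies on line YD with YX:XD = 1:2 ⇒ X = (1/3, 0)
2. A lies on line YL with YA:AL = 3:5 ⇒ A = (0, 3/8)
3. N lies on line AX with AN:NX = 3:(-4) ⇒ N = (-1, 3/2)
4. U lies on line LX with LU:UX = 1:2 ⇒ U = (1/9, 2/3)
2·[DYU] = -2/3, 2·[NUY] = -5/6
[DYU]:[NUY] = -2/3:-5/6 = 4/5

[DYU]:[NUY] = 4/5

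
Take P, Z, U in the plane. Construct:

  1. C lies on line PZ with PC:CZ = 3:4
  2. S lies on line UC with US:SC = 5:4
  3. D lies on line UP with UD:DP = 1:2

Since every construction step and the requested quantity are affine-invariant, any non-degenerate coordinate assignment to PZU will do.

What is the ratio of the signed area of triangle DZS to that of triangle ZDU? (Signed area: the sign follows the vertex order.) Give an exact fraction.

[DZS]:[ZDU] = 4/21

Work in coordinates with P = (0, 0), Z = (1, 0), U = (0, 1).
1. C lies on line PZ with PC:CZ = 3:4 ⇒ C = (3/7, 0)
2. S lies on line UC with US:SC = 5:4 ⇒ S = (5/21, 4/9)
3. D lies on line UP with UD:DP = 1:2 ⇒ D = (0, 2/3)
2·[DZS] = -4/63, 2·[ZDU] = -1/3
[DZS]:[ZDU] = -4/63:-1/3 = 4/21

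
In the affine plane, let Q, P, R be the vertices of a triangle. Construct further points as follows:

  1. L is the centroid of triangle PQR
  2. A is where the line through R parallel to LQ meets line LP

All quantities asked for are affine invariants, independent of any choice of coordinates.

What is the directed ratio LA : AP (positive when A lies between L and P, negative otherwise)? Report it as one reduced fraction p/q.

Work in coordinates with Q = (0, 0), P = (1, 0), R = (0, 1).
1. L is the centroid of triangle PQR ⇒ L = (1/3, 1/3)
2. A is where the line through R parallel to LQ meets line LP ⇒ A = (-1/3, 2/3)
A = L + t·(P−L) with t = -1, so LA:AP = t:(1−t) = -1:2

LA:AP = -1/2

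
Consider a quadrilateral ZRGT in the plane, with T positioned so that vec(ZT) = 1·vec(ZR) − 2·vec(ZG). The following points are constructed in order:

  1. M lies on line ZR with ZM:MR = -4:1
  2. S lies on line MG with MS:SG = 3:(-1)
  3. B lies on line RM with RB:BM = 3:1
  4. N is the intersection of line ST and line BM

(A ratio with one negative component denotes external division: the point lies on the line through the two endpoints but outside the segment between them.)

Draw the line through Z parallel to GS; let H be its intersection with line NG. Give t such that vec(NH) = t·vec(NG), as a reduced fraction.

Set Z = (0, 0), R = (1, 0), G = (0, 1), T = (1, -2); any affine frame gives the same invariant.
1. M lies on line ZR with ZM:MR = -4:1 ⇒ M = (4/3, 0)
2. S lies on line MG with MS:SG = 3:(-1) ⇒ S = (-2/3, 3/2)
3. B lies on line RM with RB:BM = 3:1 ⇒ B = (5/4, 0)
4. N is the intersection of line ST and line BM ⇒ N = (1/21, 0)
through Z parallel to GS: direction (-2/3, 1/2); meets NG at H = (4/81, -1/27)
H = N + t·(G−N) with t = -1/27

t = -1/27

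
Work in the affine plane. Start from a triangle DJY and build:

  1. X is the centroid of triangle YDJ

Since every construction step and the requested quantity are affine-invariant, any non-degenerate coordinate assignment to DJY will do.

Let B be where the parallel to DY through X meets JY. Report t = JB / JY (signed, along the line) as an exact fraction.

Work in coordinates with D = (0, 0), J = (1, 0), Y = (0, 1).
1. X is the centroid of triangle YDJ ⇒ X = (1/3, 1/3)
through X parallel to DY: direction (0, 1); meets JY at B = (1/3, 2/3)
B = J + t·(Y−J) with t = 2/3

t = 2/3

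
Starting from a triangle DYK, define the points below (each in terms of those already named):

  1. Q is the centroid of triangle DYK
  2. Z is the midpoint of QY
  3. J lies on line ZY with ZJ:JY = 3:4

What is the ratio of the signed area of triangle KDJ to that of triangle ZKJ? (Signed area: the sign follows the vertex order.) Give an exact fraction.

Choose coordinates D = (0, 0), Y = (1, 0), K = (0, 1).
1. Q is the centroid of triangle DYK ⇒ Q = (1/3, 1/3)
2. Z is the midpoint of QY ⇒ Z = (2/3, 1/6)
3. J lies on line ZY with ZJ:JY = 3:4 ⇒ J = (17/21, 2/21)
2·[KDJ] = 17/21, 2·[ZKJ] = -1/14
[KDJ]:[ZKJ] = 17/21:-1/14 = -34/3

[KDJ]:[ZKJ] = -34/3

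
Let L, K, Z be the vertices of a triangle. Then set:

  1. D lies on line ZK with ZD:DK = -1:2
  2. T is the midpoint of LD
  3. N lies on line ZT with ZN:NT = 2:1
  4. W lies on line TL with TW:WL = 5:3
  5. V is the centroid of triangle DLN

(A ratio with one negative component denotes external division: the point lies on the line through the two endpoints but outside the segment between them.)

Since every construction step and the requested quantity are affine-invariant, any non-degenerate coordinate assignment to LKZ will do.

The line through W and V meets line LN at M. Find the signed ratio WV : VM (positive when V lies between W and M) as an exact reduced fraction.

WV:VM = -7/16

Work in coordinates with L = (0, 0), K = (1, 0), Z = (0, 1).
1. D lies on line ZK with ZD:DK = -1:2 ⇒ D = (-1, 2)
2. T is the midpoint of LD ⇒ T = (-1/2, 1)
3. N lies on line ZT with ZN:NT = 2:1 ⇒ N = (-1/3, 1)
4. W lies on line TL with TW:WL = 5:3 ⇒ W = (-3/16, 3/8)
5. V is the centroid of triangle DLN ⇒ V = (-4/9, 1)
line WV meets LN at M = (1/7, -3/7)
V = W + t·(M−W) with t = -7/9, so WV:VM = -7/9:16/9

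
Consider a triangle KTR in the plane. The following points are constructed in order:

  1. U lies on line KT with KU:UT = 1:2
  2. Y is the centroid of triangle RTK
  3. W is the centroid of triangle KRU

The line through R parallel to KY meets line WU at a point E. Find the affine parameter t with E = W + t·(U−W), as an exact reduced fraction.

t = -7/5

Assign K = (0, 0), T = (1, 0), R = (0, 1) — the answer is frame-independent, so this choice is without loss of generality.
1. U lies on line KT with KU:UT = 1:2 ⇒ U = (1/3, 0)
2. Y is the centroid of triangle RTK ⇒ Y = (1/3, 1/3)
3. W is the centroid of triangle KRU ⇒ W = (1/9, 1/3)
through R parallel to KY: direction (1/3, 1/3); meets WU at E = (-1/5, 4/5)
E = W + t·(U−W) with t = -7/5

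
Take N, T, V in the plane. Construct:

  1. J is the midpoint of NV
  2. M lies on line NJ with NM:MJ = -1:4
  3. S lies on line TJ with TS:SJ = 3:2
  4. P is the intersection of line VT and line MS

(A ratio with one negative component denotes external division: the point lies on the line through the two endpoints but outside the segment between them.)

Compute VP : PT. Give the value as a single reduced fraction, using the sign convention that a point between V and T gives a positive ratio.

VP:PT = 7/6

Work in coordinates with N = (0, 0), T = (1, 0), V = (0, 1).
1. J is the midpoint of NV ⇒ J = (0, 1/2)
2. M lies on line NJ with NM:MJ = -1:4 ⇒ M = (0, -1/6)
3. S lies on line TJ with TS:SJ = 3:2 ⇒ S = (2/5, 3/10)
4. P is the intersection of line VT and line MS ⇒ P = (7/13, 6/13)
P = V + t·(T−V) with t = 7/13, so VP:PT = t:(1−t) = 7/13:6/13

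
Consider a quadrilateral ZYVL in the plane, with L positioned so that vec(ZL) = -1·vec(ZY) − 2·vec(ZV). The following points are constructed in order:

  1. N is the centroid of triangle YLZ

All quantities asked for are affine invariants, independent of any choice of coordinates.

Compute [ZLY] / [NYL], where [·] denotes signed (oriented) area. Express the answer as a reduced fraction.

[ZLY]:[NYL] = -3

Choose coordinates Z = (0, 0), Y = (1, 0), V = (0, 1), L = (-1, -2).
1. N is the centroid of triangle YLZ ⇒ N = (0, -2/3)
2·[ZLY] = 2, 2·[NYL] = -2/3
[ZLY]:[NYL] = 2:-2/3 = -3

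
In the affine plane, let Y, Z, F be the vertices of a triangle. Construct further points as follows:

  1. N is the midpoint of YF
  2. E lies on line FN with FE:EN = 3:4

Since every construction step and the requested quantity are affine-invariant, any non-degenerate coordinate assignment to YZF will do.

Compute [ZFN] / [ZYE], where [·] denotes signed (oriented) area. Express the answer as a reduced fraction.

[ZFN]:[ZYE] = -7/11

Choose coordinates Y = (0, 0), Z = (1, 0), F = (0, 1).
1. N is the midpoint of YF ⇒ N = (0, 1/2)
2. E lies on line FN with FE:EN = 3:4 ⇒ E = (0, 11/14)
2·[ZFN] = 1/2, 2·[ZYE] = -11/14
[ZFN]:[ZYE] = 1/2:-11/14 = -7/11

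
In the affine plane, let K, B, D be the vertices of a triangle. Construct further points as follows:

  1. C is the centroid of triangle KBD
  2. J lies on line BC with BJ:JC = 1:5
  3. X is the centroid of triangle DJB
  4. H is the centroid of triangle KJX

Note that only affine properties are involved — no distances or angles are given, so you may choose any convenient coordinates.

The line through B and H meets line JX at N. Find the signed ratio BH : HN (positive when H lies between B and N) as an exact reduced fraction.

BH:HN = -6/5

Set K = (0, 0), B = (1, 0), D = (0, 1); any affine frame gives the same invariant.
1. C is the centroid of triangle KBD ⇒ C = (1/3, 1/3)
2. J lies on line BC with BJ:JC = 1:5 ⇒ J = (8/9, 1/18)
3. X is the centroid of triangle DJB ⇒ X = (17/27, 19/54)
4. H is the centroid of triangle KJX ⇒ H = (41/81, 11/81)
line BH meets JX at N = (223/243, 11/486)
H = B + t·(N−B) with t = 6, so BH:HN = 6:-5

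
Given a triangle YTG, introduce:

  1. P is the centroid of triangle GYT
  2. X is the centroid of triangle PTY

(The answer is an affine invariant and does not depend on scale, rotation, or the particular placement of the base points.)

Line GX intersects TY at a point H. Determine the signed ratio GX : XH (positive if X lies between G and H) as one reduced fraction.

Choose coordinates Y = (0, 0), T = (1, 0), G = (0, 1).
1. P is the centroid of triangle GYT ⇒ P = (1/3, 1/3)
2. X is the centroid of triangle PTY ⇒ X = (4/9, 1/9)
line GX meets TY at H = (1/2, 0)
X = G + t·(H−G) with t = 8/9, so GX:XH = 8/9:1/9

GX:XH = 8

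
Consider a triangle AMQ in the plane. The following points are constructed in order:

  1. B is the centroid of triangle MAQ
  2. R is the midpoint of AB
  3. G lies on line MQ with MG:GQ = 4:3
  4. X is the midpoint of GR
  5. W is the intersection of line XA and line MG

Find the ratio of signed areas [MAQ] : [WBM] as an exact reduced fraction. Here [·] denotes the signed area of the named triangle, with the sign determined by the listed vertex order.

Set A = (0, 0), M = (1, 0), Q = (0, 1); any affine frame gives the same invariant.
1. B is the centroid of triangle MAQ ⇒ B = (1/3, 1/3)
2. R is the midpoint of AB ⇒ R = (1/6, 1/6)
3. G lies on line MQ with MG:GQ = 4:3 ⇒ G = (3/7, 4/7)
4. X is the midpoint of GR ⇒ X = (25/84, 31/84)
5. W is the intersection of line XA and line MG ⇒ W = (25/56, 31/56)
2·[MAQ] = -1, 2·[WBM] = 31/168
[MAQ]:[WBM] = -1:31/168 = -168/31

[MAQ]:[WBM] = -168/31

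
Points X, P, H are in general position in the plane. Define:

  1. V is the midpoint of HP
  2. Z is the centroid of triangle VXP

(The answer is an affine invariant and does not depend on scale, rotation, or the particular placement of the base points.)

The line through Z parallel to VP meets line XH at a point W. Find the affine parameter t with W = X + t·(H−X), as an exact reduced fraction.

Assign X = (0, 0), P = (1, 0), H = (0, 1) — the answer is frame-independent, so this choice is without loss of generality.
1. V is the midpoint of HP ⇒ V = (1/2, 1/2)
2. Z is the centroid of triangle VXP ⇒ Z = (1/2, 1/6)
through Z parallel to VP: direction (1/2, -1/2); meets XH at W = (0, 2/3)
W = X + t·(H−X) with t = 2/3

t = 2/3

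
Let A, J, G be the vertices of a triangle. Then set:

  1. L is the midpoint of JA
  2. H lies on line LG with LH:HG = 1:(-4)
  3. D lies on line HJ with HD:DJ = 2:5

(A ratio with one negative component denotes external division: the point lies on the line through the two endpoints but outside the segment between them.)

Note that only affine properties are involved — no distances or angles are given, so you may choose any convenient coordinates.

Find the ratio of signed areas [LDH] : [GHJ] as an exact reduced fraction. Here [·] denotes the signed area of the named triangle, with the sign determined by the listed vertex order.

Choose coordinates A = (0, 0), J = (1, 0), G = (0, 1).
1. L is the midpoint of JA ⇒ L = (1/2, 0)
2. H lies on line LG with LH:HG = 1:(-4) ⇒ H = (2/3, -1/3)
3. D lies on line HJ with HD:DJ = 2:5 ⇒ D = (16/21, -5/21)
2·[LDH] = -1/21, 2·[GHJ] = 2/3
[LDH]:[GHJ] = -1/21:2/3 = -1/14

[LDH]:[GHJ] = -1/14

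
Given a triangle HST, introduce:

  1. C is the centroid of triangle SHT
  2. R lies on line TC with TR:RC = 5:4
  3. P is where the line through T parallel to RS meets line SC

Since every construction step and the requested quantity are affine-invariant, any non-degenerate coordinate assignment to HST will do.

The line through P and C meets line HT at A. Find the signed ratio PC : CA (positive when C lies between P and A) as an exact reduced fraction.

Assign H = (0, 0), S = (1, 0), T = (0, 1) — the answer is frame-independent, so this choice is without loss of generality.
1. C is the centroid of triangle SHT ⇒ C = (1/3, 1/3)
2. R lies on line TC with TR:RC = 5:4 ⇒ R = (5/27, 17/27)
3. P is where the line through T parallel to RS meets line SC ⇒ P = (11/6, -5/12)
line PC meets HT at A = (0, 1/2)
C = P + t·(A−P) with t = 9/11, so PC:CA = 9/11:2/11

PC:CA = 9/2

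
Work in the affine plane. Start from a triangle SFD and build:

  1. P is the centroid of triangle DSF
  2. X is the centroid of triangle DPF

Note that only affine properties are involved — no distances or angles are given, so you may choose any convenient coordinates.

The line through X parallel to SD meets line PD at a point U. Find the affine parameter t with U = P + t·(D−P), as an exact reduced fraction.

Work in coordinates with S = (0, 0), F = (1, 0), D = (0, 1).
1. P is the centroid of triangle DSF ⇒ P = (1/3, 1/3)
2. X is the centroid of triangle DPF ⇒ X = (4/9, 4/9)
through X parallel to SD: direction (0, 1); meets PD at U = (4/9, 1/9)
U = P + t·(D−P) with t = -1/3

t = -1/3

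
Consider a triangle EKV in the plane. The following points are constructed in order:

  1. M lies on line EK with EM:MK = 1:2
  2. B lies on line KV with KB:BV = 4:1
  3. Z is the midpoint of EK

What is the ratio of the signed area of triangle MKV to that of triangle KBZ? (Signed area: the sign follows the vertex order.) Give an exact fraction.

Assign E = (0, 0), K = (1, 0), V = (0, 1) — the answer is frame-independent, so this choice is without loss of generality.
1. M lies on line EK with EM:MK = 1:2 ⇒ M = (1/3, 0)
2. B lies on line KV with KB:BV = 4:1 ⇒ B = (1/5, 4/5)
3. Z is the midpoint of EK ⇒ Z = (1/2, 0)
2·[MKV] = 2/3, 2·[KBZ] = 2/5
[MKV]:[KBZ] = 2/3:2/5 = 5/3

[MKV]:[KBZ] = 5/3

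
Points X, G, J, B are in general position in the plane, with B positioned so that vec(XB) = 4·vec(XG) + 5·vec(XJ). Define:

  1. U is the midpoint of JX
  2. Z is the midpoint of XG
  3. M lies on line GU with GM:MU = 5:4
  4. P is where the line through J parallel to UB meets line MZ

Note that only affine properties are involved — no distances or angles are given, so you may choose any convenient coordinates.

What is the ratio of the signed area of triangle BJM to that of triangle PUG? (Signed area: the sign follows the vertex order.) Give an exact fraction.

[BJM]:[PUG] = 343/66

Choose coordinates X = (0, 0), G = (1, 0), J = (0, 1), B = (4, 5).
1. U is the midpoint of JX ⇒ U = (0, 1/2)
2. Z is the midpoint of XG ⇒ Z = (1/2, 0)
3. M lies on line GU with GM:MU = 5:4 ⇒ M = (4/9, 5/18)
4. P is where the line through J parallel to UB meets line MZ ⇒ P = (12/49, 125/98)
2·[BJM] = 14/3, 2·[PUG] = 44/49
[BJM]:[PUG] = 14/3:44/49 = 343/66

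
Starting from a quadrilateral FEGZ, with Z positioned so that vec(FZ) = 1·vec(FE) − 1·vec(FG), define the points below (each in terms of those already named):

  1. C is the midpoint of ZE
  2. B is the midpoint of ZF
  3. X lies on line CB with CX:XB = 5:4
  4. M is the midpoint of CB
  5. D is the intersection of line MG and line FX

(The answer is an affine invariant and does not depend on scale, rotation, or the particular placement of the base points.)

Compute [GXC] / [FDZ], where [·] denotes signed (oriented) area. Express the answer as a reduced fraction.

Set F = (0, 0), E = (1, 0), G = (0, 1), Z = (1, -1); any affine frame gives the same invariant.
1. C is the midpoint of ZE ⇒ C = (1, -1/2)
2. B is the midpoint of ZF ⇒ B = (1/2, -1/2)
3. X lies on line CB with CX:XB = 5:4 ⇒ X = (13/18, -1/2)
4. M is the midpoint of CB ⇒ M = (3/4, -1/2)
5. D is the intersection of line MG and line FX ⇒ D = (13/17, -9/17)
2·[GXC] = 5/12, 2·[FDZ] = -4/17
[GXC]:[FDZ] = 5/12:-4/17 = -85/48

[GXC]:[FDZ] = -85/48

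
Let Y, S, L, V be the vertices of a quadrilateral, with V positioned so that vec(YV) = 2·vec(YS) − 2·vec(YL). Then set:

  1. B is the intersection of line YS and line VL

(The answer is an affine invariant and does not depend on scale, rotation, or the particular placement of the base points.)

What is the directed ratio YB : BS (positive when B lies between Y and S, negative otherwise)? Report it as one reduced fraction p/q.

Choose coordinates Y = (0, 0), S = (1, 0), L = (0, 1), V = (2, -2).
1. B is the intersection of line YS and line VL ⇒ B = (2/3, 0)
B = Y + t·(S−Y) with t = 2/3, so YB:BS = t:(1−t) = 2/3:1/3

YB:BS = 2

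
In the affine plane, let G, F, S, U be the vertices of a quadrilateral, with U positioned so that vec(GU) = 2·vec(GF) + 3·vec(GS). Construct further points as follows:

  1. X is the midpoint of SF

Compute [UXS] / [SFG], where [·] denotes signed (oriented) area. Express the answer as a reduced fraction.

Assign G = (0, 0), F = (1, 0), S = (0, 1), U = (2, 3) — the answer is frame-independent, so this choice is without loss of generality.
1. X is the midpoint of SF ⇒ X = (1/2, 1/2)
2·[UXS] = -2, 2·[SFG] = -1
[UXS]:[SFG] = -2:-1 = 2

[UXS]:[SFG] = 2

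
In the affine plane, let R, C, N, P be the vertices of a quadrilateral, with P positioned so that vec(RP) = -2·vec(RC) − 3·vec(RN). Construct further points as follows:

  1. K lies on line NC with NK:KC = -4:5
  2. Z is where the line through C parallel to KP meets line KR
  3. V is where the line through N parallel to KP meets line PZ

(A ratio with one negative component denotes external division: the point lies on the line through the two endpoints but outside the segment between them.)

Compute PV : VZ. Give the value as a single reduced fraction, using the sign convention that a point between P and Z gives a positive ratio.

Work in coordinates with R = (0, 0), C = (1, 0), N = (0, 1), P = (-2, -3).
1. K lies on line NC with NK:KC = -4:5 ⇒ K = (-4, 5)
2. Z is where the line through C parallel to KP meets line KR ⇒ Z = (16/11, -20/11)
3. V is where the line through N parallel to KP meets line PZ ⇒ V = (42/55, -113/55)
V = P + t·(Z−P) with t = 4/5, so PV:VZ = t:(1−t) = 4/5:1/5

PV:VZ = 4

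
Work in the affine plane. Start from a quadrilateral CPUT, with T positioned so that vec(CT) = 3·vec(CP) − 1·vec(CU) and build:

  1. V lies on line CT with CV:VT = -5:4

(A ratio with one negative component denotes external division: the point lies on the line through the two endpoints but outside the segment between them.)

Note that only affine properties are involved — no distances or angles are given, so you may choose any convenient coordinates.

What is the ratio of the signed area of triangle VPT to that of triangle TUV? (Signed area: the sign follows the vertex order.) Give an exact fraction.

Set C = (0, 0), P = (1, 0), U = (0, 1), T = (3, -1); any affine frame gives the same invariant.
1. V lies on line CT with CV:VT = -5:4 ⇒ V = (15, -5)
2·[VPT] = 4, 2·[TUV] = -12
[VPT]:[TUV] = 4:-12 = -1/3

[VPT]:[TUV] = -1/3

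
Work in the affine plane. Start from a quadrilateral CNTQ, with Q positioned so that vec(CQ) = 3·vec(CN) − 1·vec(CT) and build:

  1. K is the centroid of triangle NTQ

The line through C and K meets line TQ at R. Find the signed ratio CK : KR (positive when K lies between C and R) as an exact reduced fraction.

Assign C = (0, 0), N = (1, 0), T = (0, 1), Q = (3, -1) — the answer is frame-independent, so this choice is without loss of generality.
1. K is the centroid of triangle NTQ ⇒ K = (4/3, 0)
line CK meets TQ at R = (3/2, 0)
K = C + t·(R−C) with t = 8/9, so CK:KR = 8/9:1/9

CK:KR = 8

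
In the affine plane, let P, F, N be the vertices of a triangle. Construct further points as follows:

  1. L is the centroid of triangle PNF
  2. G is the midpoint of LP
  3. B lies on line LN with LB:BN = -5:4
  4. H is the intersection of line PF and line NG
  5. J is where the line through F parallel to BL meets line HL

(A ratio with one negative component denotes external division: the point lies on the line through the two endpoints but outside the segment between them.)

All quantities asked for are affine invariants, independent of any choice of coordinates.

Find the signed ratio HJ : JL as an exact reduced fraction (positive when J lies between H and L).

HJ:JL = -8/5

Work in coordinates with P = (0, 0), F = (1, 0), N = (0, 1).
1. L is the centroid of triangle PNF ⇒ L = (1/3, 1/3)
2. G is the midpoint of LP ⇒ G = (1/6, 1/6)
3. B lies on line LN with LB:BN = -5:4 ⇒ B = (-4/3, 11/3)
4. H is the intersection of line PF and line NG ⇒ H = (1/5, 0)
5. J is where the line through F parallel to BL meets line HL ⇒ J = (5/9, 8/9)
J = H + t·(L−H) with t = 8/3, so HJ:JL = t:(1−t) = 8/3:-5/3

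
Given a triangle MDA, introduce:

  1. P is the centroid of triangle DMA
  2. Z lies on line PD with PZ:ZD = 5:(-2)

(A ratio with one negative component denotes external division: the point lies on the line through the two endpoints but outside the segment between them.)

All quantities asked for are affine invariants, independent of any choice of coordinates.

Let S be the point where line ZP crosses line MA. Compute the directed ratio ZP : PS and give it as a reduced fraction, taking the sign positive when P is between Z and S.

Assign M = (0, 0), D = (1, 0), A = (0, 1) — the answer is frame-independent, so this choice is without loss of generality.
1. P is the centroid of triangle DMA ⇒ P = (1/3, 1/3)
2. Z lies on line PD with PZ:ZD = 5:(-2) ⇒ Z = (13/9, -2/9)
line ZP meets MA at S = (0, 1/2)
P = Z + t·(S−Z) with t = 10/13, so ZP:PS = 10/13:3/13

ZP:PS = 10/3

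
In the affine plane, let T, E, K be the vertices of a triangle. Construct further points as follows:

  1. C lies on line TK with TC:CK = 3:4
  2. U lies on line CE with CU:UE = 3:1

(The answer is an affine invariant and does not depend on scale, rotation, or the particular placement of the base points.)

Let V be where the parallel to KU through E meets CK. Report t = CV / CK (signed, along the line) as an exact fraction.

t = 4/3

Work in coordinates with T = (0, 0), E = (1, 0), K = (0, 1).
1. C lies on line TK with TC:CK = 3:4 ⇒ C = (0, 3/7)
2. U lies on line CE with CU:UE = 3:1 ⇒ U = (3/4, 3/28)
through E parallel to KU: direction (3/4, -25/28); meets CK at V = (0, 25/21)
V = C + t·(K−C) with t = 4/3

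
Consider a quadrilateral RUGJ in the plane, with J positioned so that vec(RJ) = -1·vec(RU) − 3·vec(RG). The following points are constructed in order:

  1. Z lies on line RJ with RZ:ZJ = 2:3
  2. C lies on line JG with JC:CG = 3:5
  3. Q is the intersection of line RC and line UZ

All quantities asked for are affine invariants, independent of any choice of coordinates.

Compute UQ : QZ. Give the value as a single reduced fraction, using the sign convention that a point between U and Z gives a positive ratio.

UQ:QZ = -10

Assign R = (0, 0), U = (1, 0), G = (0, 1), J = (-1, -3) — the answer is frame-independent, so this choice is without loss of generality.
1. Z lies on line RJ with RZ:ZJ = 2:3 ⇒ Z = (-2/5, -6/5)
2. C lies on line JG with JC:CG = 3:5 ⇒ C = (-5/8, -3/2)
3. Q is the intersection of line RC and line UZ ⇒ Q = (-5/9, -4/3)
Q = U + t·(Z−U) with t = 10/9, so UQ:QZ = t:(1−t) = 10/9:-1/9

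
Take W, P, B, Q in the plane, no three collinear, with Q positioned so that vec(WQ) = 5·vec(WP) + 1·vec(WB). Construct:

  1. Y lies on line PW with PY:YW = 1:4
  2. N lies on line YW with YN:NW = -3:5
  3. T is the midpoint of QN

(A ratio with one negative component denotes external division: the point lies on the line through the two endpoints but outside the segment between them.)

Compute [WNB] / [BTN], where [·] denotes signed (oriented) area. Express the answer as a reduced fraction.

Set W = (0, 0), P = (1, 0), B = (0, 1), Q = (5, 1); any affine frame gives the same invariant.
1. Y lies on line PW with PY:YW = 1:4 ⇒ Y = (4/5, 0)
2. N lies on line YW with YN:NW = -3:5 ⇒ N = (2, 0)
3. T is the midpoint of QN ⇒ T = (7/2, 1/2)
2·[WNB] = 2, 2·[BTN] = -5/2
[WNB]:[BTN] = 2:-5/2 = -4/5

[WNB]:[BTN] = -4/5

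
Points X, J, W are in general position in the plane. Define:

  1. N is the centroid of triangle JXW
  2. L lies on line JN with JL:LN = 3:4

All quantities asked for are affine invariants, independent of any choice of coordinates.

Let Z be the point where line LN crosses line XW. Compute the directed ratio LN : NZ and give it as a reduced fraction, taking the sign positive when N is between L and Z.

LN:NZ = 8/7

Choose coordinates X = (0, 0), J = (1, 0), W = (0, 1).
1. N is the centroid of triangle JXW ⇒ N = (1/3, 1/3)
2. L lies on line JN with JL:LN = 3:4 ⇒ L = (5/7, 1/7)
line LN meets XW at Z = (0, 1/2)
N = L + t·(Z−L) with t = 8/15, so LN:NZ = 8/15:7/15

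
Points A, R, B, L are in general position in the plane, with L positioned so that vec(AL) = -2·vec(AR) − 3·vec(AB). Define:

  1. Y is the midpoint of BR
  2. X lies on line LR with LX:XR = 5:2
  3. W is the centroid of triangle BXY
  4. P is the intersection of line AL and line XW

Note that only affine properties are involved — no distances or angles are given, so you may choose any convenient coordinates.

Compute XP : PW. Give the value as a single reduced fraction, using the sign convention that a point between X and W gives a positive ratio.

XP:PW = -10

Choose coordinates A = (0, 0), R = (1, 0), B = (0, 1), L = (-2, -3).
1. Y is the midpoint of BR ⇒ Y = (1/2, 1/2)
2. X lies on line LR with LX:XR = 5:2 ⇒ X = (1/7, -6/7)
3. W is the centroid of triangle BXY ⇒ W = (3/14, 3/14)
4. P is the intersection of line AL and line XW ⇒ P = (2/9, 1/3)
P = X + t·(W−X) with t = 10/9, so XP:PW = t:(1−t) = 10/9:-1/9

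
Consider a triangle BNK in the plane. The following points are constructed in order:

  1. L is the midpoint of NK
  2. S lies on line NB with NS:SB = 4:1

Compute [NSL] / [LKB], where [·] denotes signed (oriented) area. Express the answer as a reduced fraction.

[NSL]:[LKB] = -4/5

Set B = (0, 0), N = (1, 0), K = (0, 1); any affine frame gives the same invariant.
1. L is the midpoint of NK ⇒ L = (1/2, 1/2)
2. S lies on line NB with NS:SB = 4:1 ⇒ S = (1/5, 0)
2·[NSL] = -2/5, 2·[LKB] = 1/2
[NSL]:[LKB] = -2/5:1/2 = -4/5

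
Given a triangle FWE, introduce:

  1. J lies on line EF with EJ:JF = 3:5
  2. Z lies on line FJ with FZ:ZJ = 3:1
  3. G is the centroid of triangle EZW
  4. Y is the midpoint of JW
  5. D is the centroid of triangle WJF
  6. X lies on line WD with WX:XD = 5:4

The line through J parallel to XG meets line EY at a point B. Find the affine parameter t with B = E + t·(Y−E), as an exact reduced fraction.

Work in coordinates with F = (0, 0), W = (1, 0), E = (0, 1).
1. J lies on line EF with EJ:JF = 3:5 ⇒ J = (0, 5/8)
2. Z lies on line FJ with FZ:ZJ = 3:1 ⇒ Z = (0, 15/32)
3. G is the centroid of triangle EZW ⇒ G = (1/3, 47/96)
4. Y is the midpoint of JW ⇒ Y = (1/2, 5/16)
5. D is the centroid of triangle WJF ⇒ D = (1/3, 5/24)
6. X lies on line WD with WX:XD = 5:4 ⇒ X = (17/27, 25/216)
through J parallel to XG: direction (-8/27, 323/864); meets EY at B = (96/29, -103/29)
B = E + t·(Y−E) with t = 192/29

t = 192/29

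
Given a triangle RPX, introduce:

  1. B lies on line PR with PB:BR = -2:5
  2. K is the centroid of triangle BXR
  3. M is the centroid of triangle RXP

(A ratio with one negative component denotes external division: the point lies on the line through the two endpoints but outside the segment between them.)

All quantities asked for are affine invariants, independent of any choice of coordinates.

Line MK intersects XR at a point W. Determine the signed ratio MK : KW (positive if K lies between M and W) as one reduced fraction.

Work in coordinates with R = (0, 0), P = (1, 0), X = (0, 1).
1. B lies on line PR with PB:BR = -2:5 ⇒ B = (5/3, 0)
2. K is the centroid of triangle BXR ⇒ K = (5/9, 1/3)
3. M is the centroid of triangle RXP ⇒ M = (1/3, 1/3)
line MK meets XR at W = (0, 1/3)
K = M + t·(W−M) with t = -2/3, so MK:KW = -2/3:5/3

MK:KW = -2/5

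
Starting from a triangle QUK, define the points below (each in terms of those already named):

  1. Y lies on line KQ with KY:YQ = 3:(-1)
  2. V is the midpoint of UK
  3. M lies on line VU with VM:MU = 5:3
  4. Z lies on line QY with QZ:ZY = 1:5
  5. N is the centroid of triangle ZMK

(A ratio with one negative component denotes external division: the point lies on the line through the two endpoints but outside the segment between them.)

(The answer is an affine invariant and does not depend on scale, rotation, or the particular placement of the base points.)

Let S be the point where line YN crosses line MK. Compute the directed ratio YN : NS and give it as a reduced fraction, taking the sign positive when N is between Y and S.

Work in coordinates with Q = (0, 0), U = (1, 0), K = (0, 1).
1. Y lies on line KQ with KY:YQ = 3:(-1) ⇒ Y = (0, -1/2)
2. V is the midpoint of UK ⇒ V = (1/2, 1/2)
3. M lies on line VU with VM:MU = 5:3 ⇒ M = (13/16, 3/16)
4. Z lies on line QY with QZ:ZY = 1:5 ⇒ Z = (0, -1/12)
5. N is the centroid of triangle ZMK ⇒ N = (13/48, 53/144)
line YN meets MK at S = (117/328, 211/328)
N = Y + t·(S−Y) with t = 41/54, so YN:NS = 41/54:13/54

YN:NS = 41/13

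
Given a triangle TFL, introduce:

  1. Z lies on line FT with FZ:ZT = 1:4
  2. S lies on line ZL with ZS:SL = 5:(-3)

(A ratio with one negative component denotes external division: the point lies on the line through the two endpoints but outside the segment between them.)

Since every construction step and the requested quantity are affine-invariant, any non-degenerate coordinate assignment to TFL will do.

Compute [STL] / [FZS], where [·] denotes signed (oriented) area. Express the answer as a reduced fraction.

[STL]:[FZS] = -12/5

Work in coordinates with T = (0, 0), F = (1, 0), L = (0, 1).
1. Z lies on line FT with FZ:ZT = 1:4 ⇒ Z = (4/5, 0)
2. S lies on line ZL with ZS:SL = 5:(-3) ⇒ S = (-6/5, 5/2)
2·[STL] = 6/5, 2·[FZS] = -1/2
[STL]:[FZS] = 6/5:-1/2 = -12/5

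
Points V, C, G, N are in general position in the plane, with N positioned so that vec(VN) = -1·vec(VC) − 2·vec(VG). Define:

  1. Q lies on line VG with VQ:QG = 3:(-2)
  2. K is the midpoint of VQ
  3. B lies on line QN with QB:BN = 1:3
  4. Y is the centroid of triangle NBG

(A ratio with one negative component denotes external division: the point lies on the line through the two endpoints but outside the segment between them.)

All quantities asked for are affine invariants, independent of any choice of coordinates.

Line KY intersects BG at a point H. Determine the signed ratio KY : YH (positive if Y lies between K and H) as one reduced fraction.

KY:YH = -5/4

Choose coordinates V = (0, 0), C = (1, 0), G = (0, 1), N = (-1, -2).
1. Q lies on line VG with VQ:QG = 3:(-2) ⇒ Q = (0, 3)
2. K is the midpoint of VQ ⇒ K = (0, 3/2)
3. B lies on line QN with QB:BN = 1:3 ⇒ B = (-1/4, 7/4)
4. Y is the centroid of triangle NBG ⇒ Y = (-5/12, 1/4)
line KY meets BG at H = (-1/12, 5/4)
Y = K + t·(H−K) with t = 5, so KY:YH = 5:-4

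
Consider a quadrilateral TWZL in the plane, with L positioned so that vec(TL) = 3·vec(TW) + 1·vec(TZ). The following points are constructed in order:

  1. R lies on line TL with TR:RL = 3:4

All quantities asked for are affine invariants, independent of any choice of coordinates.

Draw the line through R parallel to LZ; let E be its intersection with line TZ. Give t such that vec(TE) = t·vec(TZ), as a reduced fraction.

t = 3/7

Work in coordinates with T = (0, 0), W = (1, 0), Z = (0, 1), L = (3, 1).
1. R lies on line TL with TR:RL = 3:4 ⇒ R = (9/7, 3/7)
through R parallel to LZ: direction (-3, 0); meets TZ at E = (0, 3/7)
E = T + t·(Z−T) with t = 3/7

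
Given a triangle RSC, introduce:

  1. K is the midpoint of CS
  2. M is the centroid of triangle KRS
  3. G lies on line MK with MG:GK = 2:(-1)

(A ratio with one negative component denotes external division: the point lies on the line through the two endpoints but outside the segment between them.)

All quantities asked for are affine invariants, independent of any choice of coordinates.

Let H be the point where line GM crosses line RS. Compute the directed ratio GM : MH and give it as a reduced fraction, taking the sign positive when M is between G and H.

Set R = (0, 0), S = (1, 0), C = (0, 1); any affine frame gives the same invariant.
1. K is the midpoint of CS ⇒ K = (1/2, 1/2)
2. M is the centroid of triangle KRS ⇒ M = (1/2, 1/6)
3. G lies on line MK with MG:GK = 2:(-1) ⇒ G = (1/2, 5/6)
line GM meets RS at H = (1/2, 0)
M = G + t·(H−G) with t = 4/5, so GM:MH = 4/5:1/5

GM:MH = 4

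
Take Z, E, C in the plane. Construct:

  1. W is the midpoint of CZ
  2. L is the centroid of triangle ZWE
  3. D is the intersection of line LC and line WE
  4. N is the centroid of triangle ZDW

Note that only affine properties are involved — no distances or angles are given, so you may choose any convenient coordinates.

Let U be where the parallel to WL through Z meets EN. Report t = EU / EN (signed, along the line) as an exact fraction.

Set Z = (0, 0), E = (1, 0), C = (0, 1); any affine frame gives the same invariant.
1. W is the midpoint of CZ ⇒ W = (0, 1/2)
2. L is the centroid of triangle ZWE ⇒ L = (1/3, 1/6)
3. D is the intersection of line LC and line WE ⇒ D = (1/4, 3/8)
4. N is the centroid of triangle ZDW ⇒ N = (1/12, 7/24)
through Z parallel to WL: direction (1/3, -1/3); meets EN at U = (-7/15, 7/15)
U = E + t·(N−E) with t = 8/5

t = 8/5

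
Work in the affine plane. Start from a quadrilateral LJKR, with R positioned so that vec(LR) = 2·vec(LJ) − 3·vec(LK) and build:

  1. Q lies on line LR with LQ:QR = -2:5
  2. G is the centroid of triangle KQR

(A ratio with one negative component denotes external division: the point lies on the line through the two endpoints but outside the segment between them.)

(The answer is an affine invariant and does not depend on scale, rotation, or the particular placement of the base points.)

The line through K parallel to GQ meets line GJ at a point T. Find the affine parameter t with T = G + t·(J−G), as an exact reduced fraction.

Set L = (0, 0), J = (1, 0), K = (0, 1), R = (2, -3); any affine frame gives the same invariant.
1. Q lies on line LR with LQ:QR = -2:5 ⇒ Q = (-4/3, 2)
2. G is the centroid of triangle KQR ⇒ G = (2/9, 0)
through K parallel to GQ: direction (-14/9, 2); meets GJ at T = (7/9, 0)
T = G + t·(J−G) with t = 5/7

t = 5/7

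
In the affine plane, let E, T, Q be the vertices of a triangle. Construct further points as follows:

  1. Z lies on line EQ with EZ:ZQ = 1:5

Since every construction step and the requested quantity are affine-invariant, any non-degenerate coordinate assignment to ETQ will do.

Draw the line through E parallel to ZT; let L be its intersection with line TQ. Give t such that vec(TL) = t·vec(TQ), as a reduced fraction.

Work in coordinates with E = (0, 0), T = (1, 0), Q = (0, 1).
1. Z lies on line EQ with EZ:ZQ = 1:5 ⇒ Z = (0, 1/6)
through E parallel to ZT: direction (1, -1/6); meets TQ at L = (6/5, -1/5)
L = T + t·(Q−T) with t = -1/5

t = -1/5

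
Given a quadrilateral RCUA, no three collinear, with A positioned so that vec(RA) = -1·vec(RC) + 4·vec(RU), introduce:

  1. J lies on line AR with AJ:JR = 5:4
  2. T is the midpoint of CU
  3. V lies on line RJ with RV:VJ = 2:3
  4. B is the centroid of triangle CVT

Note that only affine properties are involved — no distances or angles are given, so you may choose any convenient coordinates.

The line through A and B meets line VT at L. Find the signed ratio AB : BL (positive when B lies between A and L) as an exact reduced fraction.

AB:BL = -192/7

Work in coordinates with R = (0, 0), C = (1, 0), U = (0, 1), A = (-1, 4).
1. J lies on line AR with AJ:JR = 5:4 ⇒ J = (-4/9, 16/9)
2. T is the midpoint of CU ⇒ T = (1/2, 1/2)
3. V lies on line RJ with RV:VJ = 2:3 ⇒ V = (-8/45, 32/45)
4. B is the centroid of triangle CVT ⇒ B = (119/270, 109/270)
line AB meets VT at L = (4025/10368, 5545/10368)
B = A + t·(L−A) with t = 192/185, so AB:BL = 192/185:-7/185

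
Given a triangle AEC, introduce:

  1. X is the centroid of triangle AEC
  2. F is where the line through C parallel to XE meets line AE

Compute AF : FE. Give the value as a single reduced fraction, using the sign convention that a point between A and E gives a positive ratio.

Work in coordinates with A = (0, 0), E = (1, 0), C = (0, 1).
1. X is the centroid of triangle AEC ⇒ X = (1/3, 1/3)
2. F is where the line through C parallel to XE meets line AE ⇒ F = (2, 0)
F = A + t·(E−A) with t = 2, so AF:FE = t:(1−t) = 2:-1

AF:FE = -2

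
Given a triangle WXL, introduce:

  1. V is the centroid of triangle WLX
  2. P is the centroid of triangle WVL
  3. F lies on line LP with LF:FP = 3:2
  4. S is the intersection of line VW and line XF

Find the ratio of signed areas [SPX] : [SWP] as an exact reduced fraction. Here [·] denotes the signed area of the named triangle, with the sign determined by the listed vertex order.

Assign W = (0, 0), X = (1, 0), L = (0, 1) — the answer is frame-independent, so this choice is without loss of generality.
1. V is the centroid of triangle WLX ⇒ V = (1/3, 1/3)
2. P is the centroid of triangle WVL ⇒ P = (1/9, 4/9)
3. F lies on line LP with LF:FP = 3:2 ⇒ F = (1/15, 2/3)
4. S is the intersection of line VW and line XF ⇒ S = (5/12, 5/12)
2·[SPX] = 1/9, 2·[SWP] = -5/36
[SPX]:[SWP] = 1/9:-5/36 = -4/5

[SPX]:[SWP] = -4/5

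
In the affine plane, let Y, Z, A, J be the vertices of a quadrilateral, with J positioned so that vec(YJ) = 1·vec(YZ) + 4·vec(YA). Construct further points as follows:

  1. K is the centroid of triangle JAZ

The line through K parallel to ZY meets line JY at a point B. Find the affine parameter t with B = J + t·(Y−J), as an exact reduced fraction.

Work in coordinates with Y = (0, 0), Z = (1, 0), A = (0, 1), J = (1, 4).
1. K is the centroid of triangle JAZ ⇒ K = (2/3, 5/3)
through K parallel to ZY: direction (-1, 0); meets JY at B = (5/12, 5/3)
B = J + t·(Y−J) with t = 7/12

t = 7/12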